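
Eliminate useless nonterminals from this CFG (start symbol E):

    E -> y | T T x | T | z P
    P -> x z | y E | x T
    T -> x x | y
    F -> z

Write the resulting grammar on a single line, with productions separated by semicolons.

Generating nonterminals: {E, F, P, T}.
Reachable from E after that: {E, P, T}.
Removed useless symbols: {F} and every production mentioning them.

E -> y | T T x | T | z P; P -> x z | y E | x T; T -> x x | y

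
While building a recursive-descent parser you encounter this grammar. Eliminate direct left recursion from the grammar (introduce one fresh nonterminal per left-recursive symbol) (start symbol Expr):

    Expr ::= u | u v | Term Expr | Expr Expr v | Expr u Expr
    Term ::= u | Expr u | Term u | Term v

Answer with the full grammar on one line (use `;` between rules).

Directly left-recursive nonterminals: Expr, Term.
For Expr: α = {Expr v, u Expr}, β = {u, u v, Term Expr}. Rewrite as Expr → β Expr1 and Expr1 → α Expr1 | ε.
For Term: α = {u, v}, β = {u, Expr u}. Rewrite as Term → β Term1 and Term1 → α Term1 | ε.

Expr ::= u Expr1 | u v Expr1 | Term Expr Expr1; Term ::= u Term1 | Expr u Term1; Expr1 ::= Expr v Expr1 | u Expr Expr1 | ε; Term1 ::= u Term1 | v Term1 | ε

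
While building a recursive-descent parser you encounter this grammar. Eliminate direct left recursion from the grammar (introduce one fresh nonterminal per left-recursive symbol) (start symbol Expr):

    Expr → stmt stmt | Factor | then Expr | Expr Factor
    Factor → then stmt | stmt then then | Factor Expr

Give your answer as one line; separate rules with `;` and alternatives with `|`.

Expr → stmt stmt Expr1 | Factor Expr1 | then Expr Expr1; Factor → then stmt Factor1 | stmt then then Factor1; Expr1 → Factor Expr1 | ε; Factor1 → Expr Factor1 | ε

Expr, Factor are directly left-recursive.
For Expr: α = {Factor}, β = {stmt stmt, Factor, then Expr}. Rewrite as Expr → β Expr1 and Expr1 → α Expr1 | ε.
For Factor: α = {Expr}, β = {then stmt, stmt then then}. Rewrite as Factor → β Factor1 and Factor1 → α Factor1 | ε.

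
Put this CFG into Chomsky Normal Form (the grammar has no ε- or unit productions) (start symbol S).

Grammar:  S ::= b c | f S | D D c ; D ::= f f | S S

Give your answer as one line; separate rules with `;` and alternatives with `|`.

Introduce a nonterminal for each terminal appearing in a rule of length ≥ 2: X1 → b, X2 → c, X3 → f.
Binarize each right-hand side of length ≥ 3 by chaining fresh nonterminals (Y1, Y2, …): affected rules were S → D D X2.

S ::= X1 X2 | X3 S | D Y1; D ::= X3 X3 | S S; X1 ::= b; X2 ::= c; X3 ::= f; Y1 ::= D X2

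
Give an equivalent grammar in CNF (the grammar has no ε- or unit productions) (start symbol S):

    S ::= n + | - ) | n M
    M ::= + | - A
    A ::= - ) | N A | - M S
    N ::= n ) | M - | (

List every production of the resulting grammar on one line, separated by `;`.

Introduce a nonterminal for each terminal appearing in a rule of length ≥ 2: X1 → n, X2 → +, X3 → -, X4 → ).
Binarize each right-hand side of length ≥ 3 by chaining fresh nonterminals (Y1, Y2, …): affected rules were A → X3 M S.

S ::= X1 X2 | X3 X4 | X1 M; M ::= + | X3 A; A ::= X3 X4 | N A | X3 Y1; N ::= X1 X4 | M X3 | (; X1 ::= n; X2 ::= +; X3 ::= -; X4 ::= ); Y1 ::= M S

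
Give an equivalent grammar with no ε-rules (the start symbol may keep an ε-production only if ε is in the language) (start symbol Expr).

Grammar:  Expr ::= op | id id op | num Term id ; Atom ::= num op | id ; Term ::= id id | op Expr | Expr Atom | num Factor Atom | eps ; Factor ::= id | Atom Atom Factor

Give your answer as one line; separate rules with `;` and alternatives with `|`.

Expr ::= op | id id op | num Term id | num id; Atom ::= num op | id; Term ::= id id | op Expr | Expr Atom | num Factor Atom; Factor ::= id | Atom Atom Factor

Nullable set = {Term}.
ε ∉ L(G), so no ε-production is kept.
For each production, add variants omitting each subset of nullable occurrences: Expr → num Term id gives num Term id | num id.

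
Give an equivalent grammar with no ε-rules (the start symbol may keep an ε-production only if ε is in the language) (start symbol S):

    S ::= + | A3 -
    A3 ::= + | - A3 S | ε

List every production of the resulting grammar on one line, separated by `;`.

The nullable symbols are {A3}.
ε ∉ L(G), so no ε-production is kept.
For each production, add variants omitting each subset of nullable occurrences: S → A3 - gives A3 - | -. A3 → - A3 S gives - A3 S | - S.

S ::= + | A3 - | -; A3 ::= + | - A3 S | - S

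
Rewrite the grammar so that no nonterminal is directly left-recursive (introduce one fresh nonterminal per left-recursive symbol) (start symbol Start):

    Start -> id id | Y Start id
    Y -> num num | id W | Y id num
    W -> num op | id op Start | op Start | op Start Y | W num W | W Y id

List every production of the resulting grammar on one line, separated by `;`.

Start -> id id | Y Start id; Y -> num num Y1 | id W Y1; W -> num op W1 | id op Start W1 | op Start W1 | op Start Y W1; Y1 -> id num Y1 | ε; W1 -> num W W1 | Y id W1 | ε

Left recursion appears on Y, W.
For Y: α = {id num}, β = {num num, id W}. Rewrite as Y → β Y1 and Y1 → α Y1 | ε.
For W: α = {num W, Y id}, β = {num op, id op Start, op Start, op Start Y}. Rewrite as W → β W1 and W1 → α W1 | ε.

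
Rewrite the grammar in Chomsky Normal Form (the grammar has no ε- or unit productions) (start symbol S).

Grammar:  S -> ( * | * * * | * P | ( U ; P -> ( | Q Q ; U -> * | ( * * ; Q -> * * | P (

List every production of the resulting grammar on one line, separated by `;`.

Introduce a nonterminal for each terminal appearing in a rule of length ≥ 2: X1 → (, X2 → *.
Binarize each right-hand side of length ≥ 3 by chaining fresh nonterminals (Y1, Y2, …): affected rules were S → X2 X2 X2; U → X1 X2 X2.

S -> X1 X2 | X2 Y1 | X2 P | X1 U; P -> ( | Q Q; U -> * | X1 Y2; Q -> X2 X2 | P X1; X1 -> (; X2 -> *; Y1 -> X2 X2; Y2 -> X2 X2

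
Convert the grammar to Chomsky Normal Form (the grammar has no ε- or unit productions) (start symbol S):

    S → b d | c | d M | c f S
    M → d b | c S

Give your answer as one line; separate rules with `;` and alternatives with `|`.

Introduce a nonterminal for each terminal appearing in a rule of length ≥ 2: X1 → b, X2 → d, X3 → c, X4 → f.
Binarize each right-hand side of length ≥ 3 by chaining fresh nonterminals (Y1, Y2, …): affected rules were S → X3 X4 S.

S → X1 X2 | c | X2 M | X3 Y1; M → X2 X1 | X3 S; X1 → b; X2 → d; X3 → c; X4 → f; Y1 → X4 S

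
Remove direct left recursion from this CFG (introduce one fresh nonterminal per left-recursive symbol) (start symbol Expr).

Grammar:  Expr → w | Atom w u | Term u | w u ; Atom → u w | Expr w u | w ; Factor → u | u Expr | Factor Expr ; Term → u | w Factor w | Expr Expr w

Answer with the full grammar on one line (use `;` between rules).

Left recursion appears on Factor.
For Factor: α = {Expr}, β = {u, u Expr}. Rewrite as Factor → β Factor1 and Factor1 → α Factor1 | ε.

Expr → w | Atom w u | Term u | w u; Atom → u w | Expr w u | w; Factor → u Factor1 | u Expr Factor1; Term → u | w Factor w | Expr Expr w; Factor1 → Expr Factor1 | ε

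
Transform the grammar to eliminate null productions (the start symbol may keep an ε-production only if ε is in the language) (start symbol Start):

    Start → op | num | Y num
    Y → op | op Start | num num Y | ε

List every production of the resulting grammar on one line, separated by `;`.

Nullable set = {Y}.
ε ∉ L(G), so no ε-production is kept.
Expand every rule over subsets of its nullable positions: Y → num num Y gives num num Y | num num.

Start → op | num | Y num; Y → op | op Start | num num Y | num num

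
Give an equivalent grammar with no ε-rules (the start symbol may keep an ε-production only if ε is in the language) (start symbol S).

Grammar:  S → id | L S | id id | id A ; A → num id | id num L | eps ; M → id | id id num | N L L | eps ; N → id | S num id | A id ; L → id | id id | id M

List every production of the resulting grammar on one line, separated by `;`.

Nullable nonterminals: {A, M}.
ε ∉ L(G), so no ε-production is kept.

S → id | L S | id id | id A; A → num id | id num L; M → id | id id num | N L L; N → id | S num id | A id; L → id | id id | id M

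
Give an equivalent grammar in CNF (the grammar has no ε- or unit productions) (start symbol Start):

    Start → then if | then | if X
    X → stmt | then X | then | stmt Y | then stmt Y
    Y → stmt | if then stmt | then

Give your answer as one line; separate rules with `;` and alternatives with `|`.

Introduce a nonterminal for each terminal appearing in a rule of length ≥ 2: X1 → then, X2 → if, X3 → stmt.
Binarize each right-hand side of length ≥ 3 by chaining fresh nonterminals (Y1, Y2, …): affected rules were X → X1 X3 Y; Y → X2 X1 X3.

Start → X1 X2 | then | X2 X; X → stmt | X1 X | then | X3 Y | X1 Y1; Y → stmt | X2 Y2 | then; X1 → then; X2 → if; X3 → stmt; Y1 → X3 Y; Y2 → X1 X3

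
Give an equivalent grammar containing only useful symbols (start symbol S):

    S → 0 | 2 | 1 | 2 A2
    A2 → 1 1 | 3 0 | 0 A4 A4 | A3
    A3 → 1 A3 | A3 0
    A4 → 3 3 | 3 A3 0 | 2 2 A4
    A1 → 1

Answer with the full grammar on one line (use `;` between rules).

S → 0 | 2 | 1 | 2 A2; A2 → 1 1 | 3 0 | 0 A4 A4; A4 → 3 3 | 2 2 A4

Generating nonterminals: {A1, A2, A4, S}.
Reachable from S after that: {A2, A4, S}.
Removed useless symbols: {A1, A3} and every production mentioning them.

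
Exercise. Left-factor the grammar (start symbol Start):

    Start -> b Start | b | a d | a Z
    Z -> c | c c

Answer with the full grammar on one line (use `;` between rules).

Start has alternatives sharing prefix 'b': factor to Start → b Start1 with Start1 → Start | ε.
Start has alternatives sharing prefix 'a': factor to Start → a Start2 with Start2 → d | Z.
Z has alternatives sharing prefix 'c': factor to Z → c Z1 with Z1 → ε | c.

Start -> b Start1 | a Start2; Z -> c Z1; Start1 -> Start | ε; Start2 -> d | Z; Z1 -> ε | c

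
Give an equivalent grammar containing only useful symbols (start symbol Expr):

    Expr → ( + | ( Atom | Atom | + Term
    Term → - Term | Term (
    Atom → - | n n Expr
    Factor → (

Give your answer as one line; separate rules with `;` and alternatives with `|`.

Generating nonterminals: {Atom, Expr, Factor}.
Reachable from Expr after that: {Atom, Expr}.
Removed useless symbols: {Factor, Term} and every production mentioning them.

Expr → ( + | ( Atom | Atom; Atom → - | n n Expr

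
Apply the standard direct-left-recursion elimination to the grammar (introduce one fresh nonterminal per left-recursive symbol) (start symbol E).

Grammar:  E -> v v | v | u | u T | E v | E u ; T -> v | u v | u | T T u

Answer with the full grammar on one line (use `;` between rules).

E, T are directly left-recursive.
For E: α = {v, u}, β = {v v, v, u, u T}. Rewrite as E → β E' and E' → α E' | ε.
For T: α = {T u}, β = {v, u v, u}. Rewrite as T → β T' and T' → α T' | ε.

E -> v v E' | v E' | u E' | u T E'; T -> v T' | u v T' | u T'; E' -> v E' | u E' | ε; T' -> T u T' | ε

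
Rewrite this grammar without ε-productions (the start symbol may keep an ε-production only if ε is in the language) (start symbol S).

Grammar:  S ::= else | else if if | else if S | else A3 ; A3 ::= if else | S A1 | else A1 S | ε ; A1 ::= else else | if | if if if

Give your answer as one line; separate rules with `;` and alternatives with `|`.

S ::= else | else if if | else if S | else A3; A3 ::= if else | S A1 | else A1 S; A1 ::= else else | if | if if if

The nullable symbols are {A3}.
ε ∉ L(G), so no ε-production is kept.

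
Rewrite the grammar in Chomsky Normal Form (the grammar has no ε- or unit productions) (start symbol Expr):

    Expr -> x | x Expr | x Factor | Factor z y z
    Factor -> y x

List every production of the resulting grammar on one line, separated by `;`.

Expr -> x | X1 Expr | X1 Factor | Factor Y1; Factor -> X3 X1; X1 -> x; X2 -> z; X3 -> y; Y1 -> X2 Y2; Y2 -> X3 X2

Introduce a nonterminal for each terminal appearing in a rule of length ≥ 2: X1 → x, X2 → z, X3 → y.
Binarize each right-hand side of length ≥ 3 by chaining fresh nonterminals (Y1, Y2, …): affected rules were Expr → Factor X2 X3 X2.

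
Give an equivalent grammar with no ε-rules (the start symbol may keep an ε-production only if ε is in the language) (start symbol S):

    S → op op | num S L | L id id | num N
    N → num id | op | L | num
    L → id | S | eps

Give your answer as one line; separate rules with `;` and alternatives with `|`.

Nullable set = {L, N}.
ε ∉ L(G), so no ε-production is kept.
For each production, add variants omitting each subset of nullable occurrences: S → num S L gives num S L | num S. S → L id id gives L id id | id id. S → num N gives num N | num.

S → op op | num S L | num S | L id id | id id | num N | num; N → num id | op | L | num; L → id | S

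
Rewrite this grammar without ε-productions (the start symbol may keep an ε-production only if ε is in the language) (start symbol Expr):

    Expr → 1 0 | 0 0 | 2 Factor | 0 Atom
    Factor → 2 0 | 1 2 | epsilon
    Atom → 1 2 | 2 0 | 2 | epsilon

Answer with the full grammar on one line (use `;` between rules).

Expr → 1 0 | 0 0 | 2 Factor | 2 | 0 Atom | 0; Factor → 2 0 | 1 2; Atom → 1 2 | 2 0 | 2

The nullable symbols are {Atom, Factor}.
ε ∉ L(G), so no ε-production is kept.
Add the nullable-subset variants: Expr → 2 Factor gives 2 Factor | 2. Expr → 0 Atom gives 0 Atom | 0.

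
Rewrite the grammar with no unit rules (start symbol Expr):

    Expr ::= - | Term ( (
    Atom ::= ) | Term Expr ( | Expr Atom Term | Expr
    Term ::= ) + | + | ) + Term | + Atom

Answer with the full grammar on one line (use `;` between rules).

Unit pairs: Atom ⇒* {Expr}.
For every A with A ⇒* B via unit rules, add B's non-unit alternatives to A; then delete every rule of the form X → Y.

Expr ::= - | Term ( (; Atom ::= ) | Term Expr ( | Expr Atom Term | - | Term ( (; Term ::= ) + | + | ) + Term | + Atom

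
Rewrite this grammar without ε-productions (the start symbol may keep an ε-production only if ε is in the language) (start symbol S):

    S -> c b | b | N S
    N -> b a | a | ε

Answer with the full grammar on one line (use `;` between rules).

Nullable set = {N}.
ε ∉ L(G), so no ε-production is kept.

S -> c b | b | N S; N -> b a | a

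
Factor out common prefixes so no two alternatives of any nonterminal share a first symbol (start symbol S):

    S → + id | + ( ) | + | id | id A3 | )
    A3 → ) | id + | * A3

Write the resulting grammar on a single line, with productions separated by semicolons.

S has alternatives sharing prefix '+': factor to S → + S' with S' → id | ( ) | ε.
S has alternatives sharing prefix 'id': factor to S → id S'' with S'' → ε | A3.

S → ) | + S' | id S''; A3 → ) | id + | * A3; S' → id | ( ) | epsilon; S'' → epsilon | A3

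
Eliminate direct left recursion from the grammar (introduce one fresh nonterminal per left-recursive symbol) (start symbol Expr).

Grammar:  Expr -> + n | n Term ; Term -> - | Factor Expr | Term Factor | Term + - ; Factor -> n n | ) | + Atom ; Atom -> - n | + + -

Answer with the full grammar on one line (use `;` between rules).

Expr -> + n | n Term; Term -> - Term1 | Factor Expr Term1; Factor -> n n | ) | + Atom; Atom -> - n | + + -; Term1 -> Factor Term1 | + - Term1 | ε

Directly left-recursive nonterminal: Term.
For Term: α = {Factor, + -}, β = {-, Factor Expr}. Rewrite as Term → β Term1 and Term1 → α Term1 | ε.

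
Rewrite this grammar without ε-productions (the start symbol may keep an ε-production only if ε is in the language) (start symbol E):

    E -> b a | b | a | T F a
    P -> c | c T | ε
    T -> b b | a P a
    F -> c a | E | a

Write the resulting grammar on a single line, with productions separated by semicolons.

Nullable set = {P}.
ε ∉ L(G), so no ε-production is kept.
For each production, add variants omitting each subset of nullable occurrences: T → a P a gives a P a | a a.

E -> b a | b | a | T F a; P -> c | c T; T -> b b | a P a | a a; F -> c a | E | a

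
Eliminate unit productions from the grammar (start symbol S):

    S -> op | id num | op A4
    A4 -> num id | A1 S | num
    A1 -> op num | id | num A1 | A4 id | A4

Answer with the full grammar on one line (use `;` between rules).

S -> op | id num | op A4; A4 -> num id | A1 S | num; A1 -> num id | A1 S | num | op num | id | num A1 | A4 id

Unit pairs: A1 ⇒* {A4}.
For every A with A ⇒* B via unit rules, add B's non-unit alternatives to A; then delete every rule of the form X → Y.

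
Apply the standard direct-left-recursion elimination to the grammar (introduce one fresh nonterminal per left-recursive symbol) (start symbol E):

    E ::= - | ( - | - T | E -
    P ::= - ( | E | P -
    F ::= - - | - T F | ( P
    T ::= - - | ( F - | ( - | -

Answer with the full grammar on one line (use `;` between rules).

E, P are directly left-recursive.
For E: α = {-}, β = {-, ( -, - T}. Rewrite as E → β E' and E' → α E' | ε.
For P: α = {-}, β = {- (, E}. Rewrite as P → β P' and P' → α P' | ε.

E ::= - E' | ( - E' | - T E'; P ::= - ( P' | E P'; F ::= - - | - T F | ( P; T ::= - - | ( F - | ( - | -; E' ::= - E' | ε; P' ::= - P' | ε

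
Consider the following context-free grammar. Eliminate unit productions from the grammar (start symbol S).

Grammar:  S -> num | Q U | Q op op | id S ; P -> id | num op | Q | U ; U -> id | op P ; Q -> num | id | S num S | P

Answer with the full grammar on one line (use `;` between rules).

Unit pairs: P ⇒* {Q, U}; Q ⇒* {P, U}.
For every A with A ⇒* B via unit rules, add B's non-unit alternatives to A; then delete every rule of the form X → Y.

S -> num | Q U | Q op op | id S; P -> id | op P | num op | num | S num S; U -> id | op P; Q -> id | op P | num op | num | S num S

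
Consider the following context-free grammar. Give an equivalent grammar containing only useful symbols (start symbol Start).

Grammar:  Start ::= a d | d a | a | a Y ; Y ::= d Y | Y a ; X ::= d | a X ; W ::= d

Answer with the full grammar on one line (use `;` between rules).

Generating nonterminals: {Start, W, X}.
Reachable from Start after that: {Start}.
Removed useless symbols: {W, X, Y} and every production mentioning them.

Start ::= a d | d a | a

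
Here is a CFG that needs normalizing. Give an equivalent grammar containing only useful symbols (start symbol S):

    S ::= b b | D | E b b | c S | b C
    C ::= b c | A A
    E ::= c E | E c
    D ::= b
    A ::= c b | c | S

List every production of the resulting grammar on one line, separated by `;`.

Generating nonterminals: {A, C, D, S}.
Reachable from S after that: {A, C, D, S}.
Removed useless symbols: {E} and every production mentioning them.

S ::= b b | D | c S | b C; C ::= b c | A A; D ::= b; A ::= c b | c | S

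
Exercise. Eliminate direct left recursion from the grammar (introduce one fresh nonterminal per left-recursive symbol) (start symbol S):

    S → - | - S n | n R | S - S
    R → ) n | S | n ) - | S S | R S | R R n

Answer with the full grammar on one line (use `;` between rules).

Directly left-recursive nonterminals: S, R.
For S: α = {- S}, β = {-, - S n, n R}. Rewrite as S → β S' and S' → α S' | ε.
For R: α = {S, R n}, β = {) n, S, n ) -, S S}. Rewrite as R → β R' and R' → α R' | ε.

S → - S' | - S n S' | n R S'; R → ) n R' | S R' | n ) - R' | S S R'; S' → - S S' | ε; R' → S R' | R n R' | ε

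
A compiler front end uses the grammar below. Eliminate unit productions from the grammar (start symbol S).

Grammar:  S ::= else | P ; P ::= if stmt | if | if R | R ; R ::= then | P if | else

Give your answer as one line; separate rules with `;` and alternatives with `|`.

S ::= else | if stmt | if | if R | then | P if; P ::= if stmt | if | if R | then | P if | else; R ::= then | P if | else

Unit pairs: P ⇒* {R}; S ⇒* {P, R}.
Replace each nonterminal's rules with the union of the non-unit rules of every nonterminal it unit-derives.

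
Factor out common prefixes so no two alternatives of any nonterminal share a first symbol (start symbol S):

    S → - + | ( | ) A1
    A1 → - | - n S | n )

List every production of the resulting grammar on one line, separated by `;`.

A1 has alternatives sharing prefix '-': factor to A1 → - A1' with A1' → ε | n S.

S → - + | ( | ) A1; A1 → n ) | - A1'; A1' → ε | n S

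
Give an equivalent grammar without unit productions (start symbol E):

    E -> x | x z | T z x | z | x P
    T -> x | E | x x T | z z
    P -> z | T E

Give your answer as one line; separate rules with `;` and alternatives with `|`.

Unit pairs: T ⇒* {E}.
For every A with A ⇒* B via unit rules, add B's non-unit alternatives to A; then delete every rule of the form X → Y.

E -> x | x z | T z x | z | x P; T -> x | x z | T z x | z | x P | x x T | z z; P -> z | T E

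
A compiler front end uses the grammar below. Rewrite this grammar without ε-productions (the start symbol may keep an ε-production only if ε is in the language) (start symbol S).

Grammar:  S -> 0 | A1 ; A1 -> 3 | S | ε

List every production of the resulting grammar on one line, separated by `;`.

The nullable symbols are {A1, S}.
ε ∈ L(G) since S is nullable, so keep S → ε.

S -> 0 | A1 | ε; A1 -> 3 | S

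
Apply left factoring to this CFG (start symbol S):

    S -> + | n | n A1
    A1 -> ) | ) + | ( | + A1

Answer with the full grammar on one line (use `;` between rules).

S -> + | n S'; A1 -> ( | + A1 | ) A1'; S' -> epsilon | A1; A1' -> epsilon | +

S has alternatives sharing prefix 'n': factor to S → n S' with S' → ε | A1.
A1 has alternatives sharing prefix ')': factor to A1 → ) A1' with A1' → ε | +.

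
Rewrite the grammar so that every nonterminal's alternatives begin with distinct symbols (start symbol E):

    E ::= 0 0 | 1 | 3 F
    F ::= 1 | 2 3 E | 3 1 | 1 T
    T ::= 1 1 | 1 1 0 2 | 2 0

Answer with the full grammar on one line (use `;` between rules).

F has alternatives sharing prefix '1': factor to F → 1 F' with F' → ε | T.
T has alternatives sharing prefix '1 1': factor to T → 1 1 T' with T' → ε | 0 2.

E ::= 0 0 | 1 | 3 F; F ::= 2 3 E | 3 1 | 1 F'; T ::= 2 0 | 1 1 T'; F' ::= eps | T; T' ::= eps | 0 2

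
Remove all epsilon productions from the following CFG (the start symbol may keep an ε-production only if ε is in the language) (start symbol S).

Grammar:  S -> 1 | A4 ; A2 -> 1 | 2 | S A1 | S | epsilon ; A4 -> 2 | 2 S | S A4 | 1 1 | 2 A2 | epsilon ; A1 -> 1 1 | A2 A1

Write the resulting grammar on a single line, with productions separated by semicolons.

S -> 1 | A4 | epsilon; A2 -> 1 | 2 | S A1 | A1 | S; A4 -> 2 | 2 S | S A4 | S | 1 1 | 2 A2; A1 -> 1 1 | A2 A1

The nullable symbols are {A2, A4, S}.
ε ∈ L(G) since S is nullable, so keep S → ε.
Expand every rule over subsets of its nullable positions: A2 → S A1 gives S A1 | A1. A4 → S A4 gives S A4 | S.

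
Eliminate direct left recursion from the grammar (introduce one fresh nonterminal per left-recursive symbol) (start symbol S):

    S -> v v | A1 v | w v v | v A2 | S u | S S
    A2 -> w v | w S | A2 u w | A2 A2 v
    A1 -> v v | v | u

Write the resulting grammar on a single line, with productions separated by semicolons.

Directly left-recursive nonterminals: S, A2.
For S: α = {u, S}, β = {v v, A1 v, w v v, v A2}. Rewrite as S → β S' and S' → α S' | ε.
For A2: α = {u w, A2 v}, β = {w v, w S}. Rewrite as A2 → β A2' and A2' → α A2' | ε.

S -> v v S' | A1 v S' | w v v S' | v A2 S'; A2 -> w v A2' | w S A2'; A1 -> v v | v | u; S' -> u S' | S S' | eps; A2' -> u w A2' | A2 v A2' | eps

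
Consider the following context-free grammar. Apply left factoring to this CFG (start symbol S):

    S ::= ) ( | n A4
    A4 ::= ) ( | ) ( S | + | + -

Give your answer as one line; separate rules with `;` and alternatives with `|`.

S ::= ) ( | n A4; A4 ::= ) ( A4' | + A4''; A4' ::= epsilon | S; A4'' ::= epsilon | -

A4 has alternatives sharing prefix ') (': factor to A4 → ) ( A4' with A4' → ε | S.
A4 has alternatives sharing prefix '+': factor to A4 → + A4'' with A4'' → ε | -.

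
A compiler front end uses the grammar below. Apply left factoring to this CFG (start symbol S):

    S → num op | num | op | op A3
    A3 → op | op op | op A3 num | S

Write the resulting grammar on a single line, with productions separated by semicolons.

S has alternatives sharing prefix 'num': factor to S → num S' with S' → op | ε.
S has alternatives sharing prefix 'op': factor to S → op S'' with S'' → ε | A3.
A3 has alternatives sharing prefix 'op': factor to A3 → op A3' with A3' → ε | op | A3 num.

S → num S' | op S''; A3 → S | op A3'; S' → op | epsilon; S'' → epsilon | A3; A3' → epsilon | op | A3 num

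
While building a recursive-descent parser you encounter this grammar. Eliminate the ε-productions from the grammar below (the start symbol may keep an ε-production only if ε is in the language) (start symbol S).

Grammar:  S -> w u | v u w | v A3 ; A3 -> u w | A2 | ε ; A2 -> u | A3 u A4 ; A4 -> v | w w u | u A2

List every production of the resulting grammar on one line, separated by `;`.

The nullable symbols are {A3}.
ε ∉ L(G), so no ε-production is kept.
Expand every rule over subsets of its nullable positions: S → v A3 gives v A3 | v. A2 → A3 u A4 gives A3 u A4 | u A4.

S -> w u | v u w | v A3 | v; A3 -> u w | A2; A2 -> u | A3 u A4 | u A4; A4 -> v | w w u | u A2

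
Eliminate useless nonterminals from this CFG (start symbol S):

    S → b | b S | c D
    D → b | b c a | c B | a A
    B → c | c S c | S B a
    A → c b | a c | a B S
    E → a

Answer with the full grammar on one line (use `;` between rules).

Generating nonterminals: {A, B, D, E, S}.
Reachable from S after that: {A, B, D, S}.
Removed useless symbols: {E} and every production mentioning them.

S → b | b S | c D; D → b | b c a | c B | a A; B → c | c S c | S B a; A → c b | a c | a B S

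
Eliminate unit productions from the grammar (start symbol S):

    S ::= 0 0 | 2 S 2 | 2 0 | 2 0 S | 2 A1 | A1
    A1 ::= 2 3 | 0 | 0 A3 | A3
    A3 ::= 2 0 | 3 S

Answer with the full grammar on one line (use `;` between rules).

Unit pairs: A1 ⇒* {A3}; S ⇒* {A1, A3}.
For every A with A ⇒* B via unit rules, add B's non-unit alternatives to A; then delete every rule of the form X → Y.

S ::= 2 3 | 0 | 0 A3 | 0 0 | 2 S 2 | 2 0 | 2 0 S | 2 A1 | 3 S; A1 ::= 2 3 | 0 | 0 A3 | 2 0 | 3 S; A3 ::= 2 0 | 3 S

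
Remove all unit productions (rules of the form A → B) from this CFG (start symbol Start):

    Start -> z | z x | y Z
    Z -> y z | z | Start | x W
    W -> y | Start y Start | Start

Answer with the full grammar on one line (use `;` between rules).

Unit pairs: W ⇒* {Start}; Z ⇒* {Start}.
For each unit pair (A, B), copy every non-unit production of B to A, then drop all unit productions.

Start -> z | z x | y Z; Z -> y z | z | x W | z x | y Z; W -> z | z x | y Z | y | Start y Start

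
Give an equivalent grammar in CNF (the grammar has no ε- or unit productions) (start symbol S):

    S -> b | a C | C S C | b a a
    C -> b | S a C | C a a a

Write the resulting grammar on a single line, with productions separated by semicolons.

Introduce a nonterminal for each terminal appearing in a rule of length ≥ 2: X1 → a, X2 → b.
Binarize each right-hand side of length ≥ 3 by chaining fresh nonterminals (Y1, Y2, …): affected rules were S → C S C; S → X2 X1 X1; C → S X1 C; C → C X1 X1 X1.

S -> b | X1 C | C Y1 | X2 Y2; C -> b | S Y3 | C Y4; X1 -> a; X2 -> b; Y1 -> S C; Y2 -> X1 X1; Y3 -> X1 C; Y4 -> X1 Y5; Y5 -> X1 X1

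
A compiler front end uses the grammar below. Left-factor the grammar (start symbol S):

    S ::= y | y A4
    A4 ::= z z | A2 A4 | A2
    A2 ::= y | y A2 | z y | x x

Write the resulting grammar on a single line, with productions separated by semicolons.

S has alternatives sharing prefix 'y': factor to S → y S' with S' → ε | A4.
A4 has alternatives sharing prefix 'A2': factor to A4 → A2 A4' with A4' → A4 | ε.
A2 has alternatives sharing prefix 'y': factor to A2 → y A2' with A2' → ε | A2.

S ::= y S'; A4 ::= z z | A2 A4'; A2 ::= z y | x x | y A2'; S' ::= ε | A4; A4' ::= A4 | ε; A2' ::= ε | A2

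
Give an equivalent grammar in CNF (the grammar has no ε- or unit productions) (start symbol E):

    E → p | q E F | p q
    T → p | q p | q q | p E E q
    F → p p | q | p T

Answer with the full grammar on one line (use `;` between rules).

Introduce a nonterminal for each terminal appearing in a rule of length ≥ 2: X1 → q, X2 → p.
Binarize each right-hand side of length ≥ 3 by chaining fresh nonterminals (Y1, Y2, …): affected rules were E → X1 E F; T → X2 E E X1.

E → p | X1 Y1 | X2 X1; T → p | X1 X2 | X1 X1 | X2 Y2; F → X2 X2 | q | X2 T; X1 → q; X2 → p; Y1 → E F; Y2 → E Y3; Y3 → E X1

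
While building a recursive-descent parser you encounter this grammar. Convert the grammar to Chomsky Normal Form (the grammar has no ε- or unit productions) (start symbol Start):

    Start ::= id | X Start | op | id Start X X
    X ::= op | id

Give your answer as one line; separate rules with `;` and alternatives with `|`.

Start ::= id | X Start | op | X1 Y1; X ::= op | id; X1 ::= id; Y1 ::= Start Y2; Y2 ::= X X

Introduce a nonterminal for each terminal appearing in a rule of length ≥ 2: X1 → id.
Binarize each right-hand side of length ≥ 3 by chaining fresh nonterminals (Y1, Y2, …): affected rules were Start → X1 Start X X.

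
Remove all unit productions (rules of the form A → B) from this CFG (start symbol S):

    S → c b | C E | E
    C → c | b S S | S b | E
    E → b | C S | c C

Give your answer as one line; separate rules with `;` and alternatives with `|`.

Unit pairs: C ⇒* {E}; S ⇒* {E}.
Replace each nonterminal's rules with the union of the non-unit rules of every nonterminal it unit-derives.

S → b | C S | c C | c b | C E; C → b | C S | c C | c | b S S | S b; E → b | C S | c C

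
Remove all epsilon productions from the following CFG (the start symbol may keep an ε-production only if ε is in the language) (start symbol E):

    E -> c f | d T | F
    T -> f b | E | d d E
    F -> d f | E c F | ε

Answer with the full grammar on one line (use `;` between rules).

E -> c f | d T | d | F | ε; T -> f b | E | d d E | d d; F -> d f | E c F | E c | c F | c

Nullable nonterminals: {E, F, T}.
ε ∈ L(G) since E is nullable, so keep E → ε.
Expand every rule over subsets of its nullable positions: E → d T gives d T | d. T → d d E gives d d E | d d. F → E c F gives E c F | E c | c F | c.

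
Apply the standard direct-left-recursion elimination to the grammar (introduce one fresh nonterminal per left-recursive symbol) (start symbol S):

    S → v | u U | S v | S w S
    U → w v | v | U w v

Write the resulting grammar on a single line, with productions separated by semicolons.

S → v S' | u U S'; U → w v U' | v U'; S' → v S' | w S S' | eps; U' → w v U' | eps

Directly left-recursive nonterminals: S, U.
For S: α = {v, w S}, β = {v, u U}. Rewrite as S → β S' and S' → α S' | ε.
For U: α = {w v}, β = {w v, v}. Rewrite as U → β U' and U' → α U' | ε.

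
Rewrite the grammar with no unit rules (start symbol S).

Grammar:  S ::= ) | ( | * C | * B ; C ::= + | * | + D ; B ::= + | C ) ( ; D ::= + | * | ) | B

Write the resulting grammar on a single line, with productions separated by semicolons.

S ::= ) | ( | * C | * B; C ::= + | * | + D; B ::= + | C ) (; D ::= + | C ) ( | * | )

Unit pairs: D ⇒* {B}.
For each unit pair (A, B), copy every non-unit production of B to A, then drop all unit productions.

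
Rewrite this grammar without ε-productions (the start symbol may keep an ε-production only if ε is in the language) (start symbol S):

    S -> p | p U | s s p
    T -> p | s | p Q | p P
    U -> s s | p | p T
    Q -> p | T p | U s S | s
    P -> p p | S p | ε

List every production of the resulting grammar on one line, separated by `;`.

Nullable nonterminals: {P}.
ε ∉ L(G), so no ε-production is kept.

S -> p | p U | s s p; T -> p | s | p Q | p P; U -> s s | p | p T; Q -> p | T p | U s S | s; P -> p p | S p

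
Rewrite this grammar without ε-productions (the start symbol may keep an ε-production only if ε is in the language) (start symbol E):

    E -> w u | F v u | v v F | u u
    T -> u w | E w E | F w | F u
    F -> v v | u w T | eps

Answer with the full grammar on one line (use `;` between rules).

Nullable nonterminals: {F}.
ε ∉ L(G), so no ε-production is kept.
For each production, add variants omitting each subset of nullable occurrences: E → F v u gives F v u | v u. E → v v F gives v v F | v v. T → F w gives F w | w. T → F u gives F u | u.

E -> w u | F v u | v u | v v F | v v | u u; T -> u w | E w E | F w | w | F u | u; F -> v v | u w T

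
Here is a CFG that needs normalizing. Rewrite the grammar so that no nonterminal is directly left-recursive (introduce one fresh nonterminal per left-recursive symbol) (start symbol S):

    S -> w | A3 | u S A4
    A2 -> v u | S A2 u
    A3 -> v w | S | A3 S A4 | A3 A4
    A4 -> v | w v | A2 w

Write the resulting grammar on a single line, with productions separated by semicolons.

Left recursion appears on A3.
For A3: α = {S A4, A4}, β = {v w, S}. Rewrite as A3 → β A3' and A3' → α A3' | ε.

S -> w | A3 | u S A4; A2 -> v u | S A2 u; A3 -> v w A3' | S A3'; A4 -> v | w v | A2 w; A3' -> S A4 A3' | A4 A3' | ε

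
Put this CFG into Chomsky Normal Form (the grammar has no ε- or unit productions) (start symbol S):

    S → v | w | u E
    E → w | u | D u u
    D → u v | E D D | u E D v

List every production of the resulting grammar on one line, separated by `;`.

Introduce a nonterminal for each terminal appearing in a rule of length ≥ 2: X1 → u, X2 → v.
Binarize each right-hand side of length ≥ 3 by chaining fresh nonterminals (Y1, Y2, …): affected rules were E → D X1 X1; D → E D D; D → X1 E D X2.

S → v | w | X1 E; E → w | u | D Y1; D → X1 X2 | E Y2 | X1 Y3; X1 → u; X2 → v; Y1 → X1 X1; Y2 → D D; Y3 → E Y4; Y4 → D X2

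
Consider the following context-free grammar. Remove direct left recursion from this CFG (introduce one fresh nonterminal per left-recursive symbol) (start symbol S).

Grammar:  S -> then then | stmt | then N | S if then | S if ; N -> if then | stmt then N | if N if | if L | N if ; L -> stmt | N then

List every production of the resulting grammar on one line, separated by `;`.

S -> then then S' | stmt S' | then N S'; N -> if then N' | stmt then N N' | if N if N' | if L N'; L -> stmt | N then; S' -> if then S' | if S' | ε; N' -> if N' | ε

S, N are directly left-recursive.
For S: α = {if then, if}, β = {then then, stmt, then N}. Rewrite as S → β S' and S' → α S' | ε.
For N: α = {if}, β = {if then, stmt then N, if N if, if L}. Rewrite as N → β N' and N' → α N' | ε.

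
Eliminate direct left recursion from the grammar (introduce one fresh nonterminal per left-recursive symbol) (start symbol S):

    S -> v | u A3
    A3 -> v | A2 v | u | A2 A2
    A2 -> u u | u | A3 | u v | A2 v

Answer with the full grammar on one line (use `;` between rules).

S -> v | u A3; A3 -> v | A2 v | u | A2 A2; A2 -> u u A2' | u A2' | A3 A2' | u v A2'; A2' -> v A2' | ε

Directly left-recursive nonterminal: A2.
For A2: α = {v}, β = {u u, u, A3, u v}. Rewrite as A2 → β A2' and A2' → α A2' | ε.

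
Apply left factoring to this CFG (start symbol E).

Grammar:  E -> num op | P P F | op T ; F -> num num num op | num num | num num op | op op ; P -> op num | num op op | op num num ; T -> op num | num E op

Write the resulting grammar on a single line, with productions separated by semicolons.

F has alternatives sharing prefix 'num num': factor to F → num num F' with F' → num op | ε | op.
P has alternatives sharing prefix 'op num': factor to P → op num P' with P' → ε | num.

E -> num op | P P F | op T; F -> op op | num num F'; P -> num op op | op num P'; T -> op num | num E op; F' -> num op | ε | op; P' -> ε | num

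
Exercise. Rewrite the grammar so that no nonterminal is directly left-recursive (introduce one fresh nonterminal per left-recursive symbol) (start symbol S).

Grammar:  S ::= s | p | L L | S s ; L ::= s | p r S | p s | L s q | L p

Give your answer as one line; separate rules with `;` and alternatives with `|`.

Left recursion appears on S, L.
For S: α = {s}, β = {s, p, L L}. Rewrite as S → β S' and S' → α S' | ε.
For L: α = {s q, p}, β = {s, p r S, p s}. Rewrite as L → β L' and L' → α L' | ε.

S ::= s S' | p S' | L L S'; L ::= s L' | p r S L' | p s L'; S' ::= s S' | ε; L' ::= s q L' | p L' | ε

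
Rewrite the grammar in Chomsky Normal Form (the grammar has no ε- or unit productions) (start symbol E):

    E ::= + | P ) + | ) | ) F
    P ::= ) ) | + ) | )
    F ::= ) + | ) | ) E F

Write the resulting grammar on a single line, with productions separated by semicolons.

Introduce a nonterminal for each terminal appearing in a rule of length ≥ 2: X1 → ), X2 → +.
Binarize each right-hand side of length ≥ 3 by chaining fresh nonterminals (Y1, Y2, …): affected rules were E → P X1 X2; F → X1 E F.

E ::= + | P Y1 | ) | X1 F; P ::= X1 X1 | X2 X1 | ); F ::= X1 X2 | ) | X1 Y2; X1 ::= ); X2 ::= +; Y1 ::= X1 X2; Y2 ::= E F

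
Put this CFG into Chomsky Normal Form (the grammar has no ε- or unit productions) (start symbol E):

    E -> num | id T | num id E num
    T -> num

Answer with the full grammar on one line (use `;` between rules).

E -> num | X1 T | X2 Y1; T -> num; X1 -> id; X2 -> num; Y1 -> X1 Y2; Y2 -> E X2

Introduce a nonterminal for each terminal appearing in a rule of length ≥ 2: X1 → id, X2 → num.
Binarize each right-hand side of length ≥ 3 by chaining fresh nonterminals (Y1, Y2, …): affected rules were E → X2 X1 E X2.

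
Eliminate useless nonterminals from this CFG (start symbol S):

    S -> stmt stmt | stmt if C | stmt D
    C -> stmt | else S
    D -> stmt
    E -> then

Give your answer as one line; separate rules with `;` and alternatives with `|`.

S -> stmt stmt | stmt if C | stmt D; C -> stmt | else S; D -> stmt

Generating nonterminals: {C, D, E, S}.
Reachable from S after that: {C, D, S}.
Removed useless symbols: {E} and every production mentioning them.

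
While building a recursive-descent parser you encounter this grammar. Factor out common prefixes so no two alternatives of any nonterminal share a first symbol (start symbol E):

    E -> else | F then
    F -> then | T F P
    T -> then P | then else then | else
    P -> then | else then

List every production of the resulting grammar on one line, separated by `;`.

E -> else | F then; F -> then | T F P; T -> else | then T'; P -> then | else then; T' -> P | else then

T has alternatives sharing prefix 'then': factor to T → then T' with T' → P | else then.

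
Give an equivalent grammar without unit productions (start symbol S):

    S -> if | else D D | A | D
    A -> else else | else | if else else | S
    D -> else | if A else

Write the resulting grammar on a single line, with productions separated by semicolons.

S -> else | if A else | if | else D D | else else | if else else; A -> else | if A else | if | else D D | else else | if else else; D -> else | if A else

Unit pairs: A ⇒* {D, S}; S ⇒* {A, D}.
For every A with A ⇒* B via unit rules, add B's non-unit alternatives to A; then delete every rule of the form X → Y.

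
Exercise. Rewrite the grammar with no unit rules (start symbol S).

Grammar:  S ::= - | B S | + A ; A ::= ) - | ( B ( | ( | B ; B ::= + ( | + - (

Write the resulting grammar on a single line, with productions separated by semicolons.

S ::= - | B S | + A; A ::= + ( | + - ( | ) - | ( B ( | (; B ::= + ( | + - (

Unit pairs: A ⇒* {B}.
Replace each nonterminal's rules with the union of the non-unit rules of every nonterminal it unit-derives.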